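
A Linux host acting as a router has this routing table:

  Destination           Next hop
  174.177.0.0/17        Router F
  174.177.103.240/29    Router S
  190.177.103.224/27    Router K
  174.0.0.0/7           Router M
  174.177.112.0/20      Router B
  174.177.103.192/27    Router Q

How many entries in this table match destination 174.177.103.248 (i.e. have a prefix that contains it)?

Prefixes containing 174.177.103.248:
  174.0.0.0/7 (174.0.0.0 - 175.255.255.255)
  174.177.0.0/17 (174.177.0.0 - 174.177.127.255)
Total matching entries: 2.

2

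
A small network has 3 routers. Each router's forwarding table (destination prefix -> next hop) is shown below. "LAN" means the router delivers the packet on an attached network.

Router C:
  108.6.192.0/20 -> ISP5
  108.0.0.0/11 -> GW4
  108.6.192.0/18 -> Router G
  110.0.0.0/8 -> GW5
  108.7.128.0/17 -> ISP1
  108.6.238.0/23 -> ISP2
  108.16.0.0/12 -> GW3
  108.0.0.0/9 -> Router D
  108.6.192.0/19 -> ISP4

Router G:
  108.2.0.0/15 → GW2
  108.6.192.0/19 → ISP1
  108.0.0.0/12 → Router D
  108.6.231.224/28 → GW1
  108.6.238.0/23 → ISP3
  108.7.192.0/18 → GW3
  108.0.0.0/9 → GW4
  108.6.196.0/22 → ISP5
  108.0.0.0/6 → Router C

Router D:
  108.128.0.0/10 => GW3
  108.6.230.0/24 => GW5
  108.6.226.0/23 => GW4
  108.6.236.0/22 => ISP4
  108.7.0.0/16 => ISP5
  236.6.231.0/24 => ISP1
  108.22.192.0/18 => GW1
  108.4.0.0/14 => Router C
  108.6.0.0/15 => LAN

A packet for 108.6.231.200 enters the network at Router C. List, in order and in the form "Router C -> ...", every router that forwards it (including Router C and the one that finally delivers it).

At Router C: longest match for 108.6.231.200 is 108.6.192.0/18 -> Router G
At Router G: longest match for 108.6.231.200 is 108.0.0.0/12 -> Router D
At Router D: longest match for 108.6.231.200 is 108.6.0.0/15 -> LAN

Router C -> Router G -> Router D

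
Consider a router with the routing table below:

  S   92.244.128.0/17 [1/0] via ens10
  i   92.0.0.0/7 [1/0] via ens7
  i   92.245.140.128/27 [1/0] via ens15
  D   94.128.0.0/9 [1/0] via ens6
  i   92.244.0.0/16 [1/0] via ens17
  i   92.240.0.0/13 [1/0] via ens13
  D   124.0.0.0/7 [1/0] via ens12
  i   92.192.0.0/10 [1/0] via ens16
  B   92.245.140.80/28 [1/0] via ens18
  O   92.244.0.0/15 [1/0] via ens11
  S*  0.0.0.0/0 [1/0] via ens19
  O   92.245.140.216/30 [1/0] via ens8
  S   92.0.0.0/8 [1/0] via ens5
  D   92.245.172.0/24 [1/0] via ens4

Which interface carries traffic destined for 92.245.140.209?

ens11

Routes whose prefix contains 92.245.140.209:
  0.0.0.0/0 (default, matches everything) -> ens19
  92.0.0.0/7 (92.0.0.0 - 93.255.255.255) -> ens7
  92.0.0.0/8 (92.0.0.0 - 92.255.255.255) -> ens5
  92.192.0.0/10 (92.192.0.0 - 92.255.255.255) -> ens16
  92.240.0.0/13 (92.240.0.0 - 92.247.255.255) -> ens13
  92.244.0.0/15 (92.244.0.0 - 92.245.255.255) -> ens11
More-specific entries that do NOT match:
  92.245.140.216/30 (92.245.140.216 - 92.245.140.219) does not contain 92.245.140.209
  92.245.140.80/28 (92.245.140.80 - 92.245.140.95) does not contain 92.245.140.209
  92.245.140.128/27 (92.245.140.128 - 92.245.140.159) does not contain 92.245.140.209
  92.245.172.0/24 (92.245.172.0 - 92.245.172.255) does not contain 92.245.140.209
  92.244.128.0/17 (92.244.128.0 - 92.244.255.255) does not contain 92.245.140.209
  92.244.0.0/16 (92.244.0.0 - 92.244.255.255) does not contain 92.245.140.209
Longest matching prefix is /15 -> interface ens11.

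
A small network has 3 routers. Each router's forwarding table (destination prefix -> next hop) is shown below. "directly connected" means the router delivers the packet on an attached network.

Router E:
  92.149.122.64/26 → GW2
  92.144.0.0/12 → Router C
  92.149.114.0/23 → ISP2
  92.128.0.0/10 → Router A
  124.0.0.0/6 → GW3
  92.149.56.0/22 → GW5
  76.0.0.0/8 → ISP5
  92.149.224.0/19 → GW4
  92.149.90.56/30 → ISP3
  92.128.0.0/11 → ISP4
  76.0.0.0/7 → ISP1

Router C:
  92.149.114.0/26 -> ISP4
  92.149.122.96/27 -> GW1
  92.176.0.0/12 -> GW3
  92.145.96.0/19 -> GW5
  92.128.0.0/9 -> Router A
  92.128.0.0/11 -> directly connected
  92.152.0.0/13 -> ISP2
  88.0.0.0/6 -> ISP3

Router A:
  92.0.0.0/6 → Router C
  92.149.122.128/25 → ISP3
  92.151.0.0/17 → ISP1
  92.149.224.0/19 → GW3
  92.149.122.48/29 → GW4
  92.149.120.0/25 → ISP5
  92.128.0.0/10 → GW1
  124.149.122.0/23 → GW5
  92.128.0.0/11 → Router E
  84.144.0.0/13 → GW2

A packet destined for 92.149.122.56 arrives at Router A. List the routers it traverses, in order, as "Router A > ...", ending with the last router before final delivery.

At Router A: longest match for 92.149.122.56 is 92.128.0.0/11 -> Router E
At Router E: longest match for 92.149.122.56 is 92.144.0.0/12 -> Router C
At Router C: longest match for 92.149.122.56 is 92.128.0.0/11 -> directly connected

Router A > Router E > Router C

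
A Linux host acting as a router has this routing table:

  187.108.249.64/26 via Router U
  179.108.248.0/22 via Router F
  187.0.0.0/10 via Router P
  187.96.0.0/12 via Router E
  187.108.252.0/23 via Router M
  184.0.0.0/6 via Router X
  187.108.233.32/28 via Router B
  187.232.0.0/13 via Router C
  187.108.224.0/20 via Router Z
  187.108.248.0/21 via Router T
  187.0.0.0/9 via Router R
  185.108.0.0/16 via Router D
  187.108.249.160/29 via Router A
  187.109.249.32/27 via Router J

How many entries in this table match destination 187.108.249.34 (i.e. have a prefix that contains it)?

Prefixes containing 187.108.249.34:
  184.0.0.0/6 (184.0.0.0 - 187.255.255.255)
  187.0.0.0/9 (187.0.0.0 - 187.127.255.255)
  187.96.0.0/12 (187.96.0.0 - 187.111.255.255)
  187.108.248.0/21 (187.108.248.0 - 187.108.255.255)
Total matching entries: 4.

4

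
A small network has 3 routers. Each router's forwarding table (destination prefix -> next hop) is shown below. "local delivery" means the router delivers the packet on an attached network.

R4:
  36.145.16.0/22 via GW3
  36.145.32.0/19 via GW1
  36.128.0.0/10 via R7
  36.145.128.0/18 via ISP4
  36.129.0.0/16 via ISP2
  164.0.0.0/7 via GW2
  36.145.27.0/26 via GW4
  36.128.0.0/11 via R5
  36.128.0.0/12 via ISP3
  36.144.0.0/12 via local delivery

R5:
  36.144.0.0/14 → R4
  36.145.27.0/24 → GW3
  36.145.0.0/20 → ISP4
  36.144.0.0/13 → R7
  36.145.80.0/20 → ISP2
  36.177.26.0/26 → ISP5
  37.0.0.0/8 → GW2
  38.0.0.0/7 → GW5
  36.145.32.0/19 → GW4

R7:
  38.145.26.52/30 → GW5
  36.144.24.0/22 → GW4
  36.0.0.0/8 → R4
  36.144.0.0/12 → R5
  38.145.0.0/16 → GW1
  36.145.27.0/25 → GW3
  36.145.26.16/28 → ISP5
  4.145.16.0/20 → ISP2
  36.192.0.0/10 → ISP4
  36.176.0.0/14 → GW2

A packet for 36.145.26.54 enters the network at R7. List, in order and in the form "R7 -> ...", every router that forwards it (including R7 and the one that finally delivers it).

At R7: longest match for 36.145.26.54 is 36.144.0.0/12 -> R5
At R5: longest match for 36.145.26.54 is 36.144.0.0/14 -> R4
At R4: longest match for 36.145.26.54 is 36.144.0.0/12 -> local delivery

R7 -> R5 -> R4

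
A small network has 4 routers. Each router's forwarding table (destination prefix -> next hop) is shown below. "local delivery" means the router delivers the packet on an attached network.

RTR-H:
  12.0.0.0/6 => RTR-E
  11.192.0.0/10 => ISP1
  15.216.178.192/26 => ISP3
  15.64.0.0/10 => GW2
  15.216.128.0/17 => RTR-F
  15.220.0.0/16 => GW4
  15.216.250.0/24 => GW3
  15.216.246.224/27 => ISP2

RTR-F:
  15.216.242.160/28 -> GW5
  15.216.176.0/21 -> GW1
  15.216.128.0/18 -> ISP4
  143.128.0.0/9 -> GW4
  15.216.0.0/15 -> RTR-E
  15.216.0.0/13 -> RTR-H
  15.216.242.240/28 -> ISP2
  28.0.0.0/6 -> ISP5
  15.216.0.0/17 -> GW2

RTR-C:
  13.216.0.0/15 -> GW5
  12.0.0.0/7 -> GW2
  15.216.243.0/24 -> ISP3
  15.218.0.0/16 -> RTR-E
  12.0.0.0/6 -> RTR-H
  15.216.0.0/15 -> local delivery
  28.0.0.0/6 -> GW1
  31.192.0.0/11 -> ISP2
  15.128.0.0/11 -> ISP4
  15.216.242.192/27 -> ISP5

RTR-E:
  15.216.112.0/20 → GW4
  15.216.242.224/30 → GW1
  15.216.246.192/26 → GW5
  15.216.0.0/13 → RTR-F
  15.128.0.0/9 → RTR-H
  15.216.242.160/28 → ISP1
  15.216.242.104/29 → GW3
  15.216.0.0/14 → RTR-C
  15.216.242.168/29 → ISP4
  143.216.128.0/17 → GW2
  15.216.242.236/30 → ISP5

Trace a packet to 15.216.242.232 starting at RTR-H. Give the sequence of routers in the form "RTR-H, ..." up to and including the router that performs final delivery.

At RTR-H: longest match for 15.216.242.232 is 15.216.128.0/17 -> RTR-F
At RTR-F: longest match for 15.216.242.232 is 15.216.0.0/15 -> RTR-E
At RTR-E: longest match for 15.216.242.232 is 15.216.0.0/14 -> RTR-C
At RTR-C: longest match for 15.216.242.232 is 15.216.0.0/15 -> local delivery

RTR-H, RTR-F, RTR-E, RTR-C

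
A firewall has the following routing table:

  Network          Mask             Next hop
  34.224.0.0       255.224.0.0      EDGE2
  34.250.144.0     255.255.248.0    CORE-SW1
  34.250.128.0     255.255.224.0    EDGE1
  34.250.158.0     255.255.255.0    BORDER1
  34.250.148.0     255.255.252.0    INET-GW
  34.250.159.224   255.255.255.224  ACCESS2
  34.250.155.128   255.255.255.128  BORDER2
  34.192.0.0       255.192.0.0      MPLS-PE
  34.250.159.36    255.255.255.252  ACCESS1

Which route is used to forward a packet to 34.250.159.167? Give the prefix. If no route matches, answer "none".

Entries matching 34.250.159.167:
  34.192.0.0/10 (34.192.0.0 - 34.255.255.255)
  34.224.0.0/11 (34.224.0.0 - 34.255.255.255)
  34.250.128.0/19 (34.250.128.0 - 34.250.159.255)
Most specific is 34.250.128.0/19.

34.250.128.0/19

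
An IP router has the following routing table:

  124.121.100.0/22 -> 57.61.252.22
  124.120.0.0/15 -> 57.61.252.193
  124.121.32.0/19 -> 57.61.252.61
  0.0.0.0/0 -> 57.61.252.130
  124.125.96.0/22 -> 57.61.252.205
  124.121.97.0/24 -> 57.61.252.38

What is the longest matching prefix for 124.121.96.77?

Entries matching 124.121.96.77:
  0.0.0.0/0 (default, matches everything)
  124.120.0.0/15 (124.120.0.0 - 124.121.255.255)
Most specific is 124.120.0.0/15.

124.120.0.0/15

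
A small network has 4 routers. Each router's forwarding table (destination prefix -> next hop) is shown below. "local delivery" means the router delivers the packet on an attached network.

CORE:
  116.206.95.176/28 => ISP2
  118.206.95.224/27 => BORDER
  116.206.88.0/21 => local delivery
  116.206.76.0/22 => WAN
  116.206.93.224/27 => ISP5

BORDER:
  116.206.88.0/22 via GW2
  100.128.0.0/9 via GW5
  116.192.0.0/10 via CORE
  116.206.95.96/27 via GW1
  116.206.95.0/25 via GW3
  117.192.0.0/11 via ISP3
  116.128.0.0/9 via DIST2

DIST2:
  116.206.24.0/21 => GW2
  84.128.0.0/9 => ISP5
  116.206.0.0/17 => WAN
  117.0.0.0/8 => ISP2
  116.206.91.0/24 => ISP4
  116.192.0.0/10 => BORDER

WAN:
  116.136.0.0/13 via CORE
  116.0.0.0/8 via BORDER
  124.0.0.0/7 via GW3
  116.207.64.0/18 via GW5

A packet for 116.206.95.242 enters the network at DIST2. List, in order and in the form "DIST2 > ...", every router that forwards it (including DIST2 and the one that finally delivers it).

DIST2 > WAN > BORDER > CORE

At DIST2: longest match for 116.206.95.242 is 116.206.0.0/17 -> WAN
At WAN: longest match for 116.206.95.242 is 116.0.0.0/8 -> BORDER
At BORDER: longest match for 116.206.95.242 is 116.192.0.0/10 -> CORE
At CORE: longest match for 116.206.95.242 is 116.206.88.0/21 -> local delivery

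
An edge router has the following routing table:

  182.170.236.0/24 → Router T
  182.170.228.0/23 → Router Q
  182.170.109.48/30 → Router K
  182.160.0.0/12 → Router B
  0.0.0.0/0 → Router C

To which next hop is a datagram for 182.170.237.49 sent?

Router B

Routes whose prefix contains 182.170.237.49:
  0.0.0.0/0 (default, matches everything) -> Router C
  182.160.0.0/12 (182.160.0.0 - 182.175.255.255) -> Router B
More-specific entries that do NOT match:
  182.170.109.48/30 (182.170.109.48 - 182.170.109.51) does not contain 182.170.237.49
  182.170.236.0/24 (182.170.236.0 - 182.170.236.255) does not contain 182.170.237.49
  182.170.228.0/23 (182.170.228.0 - 182.170.229.255) does not contain 182.170.237.49
Longest matching prefix is /12 -> next hop Router B.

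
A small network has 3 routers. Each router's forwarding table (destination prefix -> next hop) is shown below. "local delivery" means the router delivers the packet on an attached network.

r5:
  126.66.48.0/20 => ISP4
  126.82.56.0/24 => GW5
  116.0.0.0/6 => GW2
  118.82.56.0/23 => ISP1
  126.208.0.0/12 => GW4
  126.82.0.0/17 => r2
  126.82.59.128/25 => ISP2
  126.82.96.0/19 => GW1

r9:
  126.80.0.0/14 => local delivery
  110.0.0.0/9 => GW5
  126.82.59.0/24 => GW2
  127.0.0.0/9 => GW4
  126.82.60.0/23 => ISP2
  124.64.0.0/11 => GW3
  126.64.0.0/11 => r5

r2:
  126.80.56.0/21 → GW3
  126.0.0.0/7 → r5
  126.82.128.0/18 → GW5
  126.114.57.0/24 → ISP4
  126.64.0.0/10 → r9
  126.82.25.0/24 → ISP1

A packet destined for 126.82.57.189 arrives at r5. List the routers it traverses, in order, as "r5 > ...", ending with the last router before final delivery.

At r5: longest match for 126.82.57.189 is 126.82.0.0/17 -> r2
At r2: longest match for 126.82.57.189 is 126.64.0.0/10 -> r9
At r9: longest match for 126.82.57.189 is 126.80.0.0/14 -> local delivery

r5 > r2 > r9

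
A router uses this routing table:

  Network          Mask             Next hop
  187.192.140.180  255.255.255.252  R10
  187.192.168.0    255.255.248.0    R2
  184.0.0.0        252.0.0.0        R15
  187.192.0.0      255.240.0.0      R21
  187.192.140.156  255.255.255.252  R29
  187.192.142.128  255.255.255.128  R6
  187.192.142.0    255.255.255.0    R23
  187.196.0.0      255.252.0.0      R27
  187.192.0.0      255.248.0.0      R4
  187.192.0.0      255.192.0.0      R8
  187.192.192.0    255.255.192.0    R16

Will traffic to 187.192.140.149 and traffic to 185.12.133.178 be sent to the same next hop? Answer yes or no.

187.192.140.149: longest match 187.192.0.0/13 -> R4
185.12.133.178: longest match 184.0.0.0/6 -> R15

no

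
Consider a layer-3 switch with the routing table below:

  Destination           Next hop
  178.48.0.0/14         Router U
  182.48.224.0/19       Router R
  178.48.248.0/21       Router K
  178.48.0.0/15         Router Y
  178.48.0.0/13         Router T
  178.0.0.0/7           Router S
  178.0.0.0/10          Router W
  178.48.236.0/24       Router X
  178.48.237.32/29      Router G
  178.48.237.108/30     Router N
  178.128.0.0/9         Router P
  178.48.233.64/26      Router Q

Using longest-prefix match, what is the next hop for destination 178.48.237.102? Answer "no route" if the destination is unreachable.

Routes whose prefix contains 178.48.237.102:
  178.0.0.0/7 (178.0.0.0 - 179.255.255.255) -> Router S
  178.0.0.0/10 (178.0.0.0 - 178.63.255.255) -> Router W
  178.48.0.0/13 (178.48.0.0 - 178.55.255.255) -> Router T
  178.48.0.0/14 (178.48.0.0 - 178.51.255.255) -> Router U
  178.48.0.0/15 (178.48.0.0 - 178.49.255.255) -> Router Y
More-specific entries that do NOT match:
  178.48.237.108/30 (178.48.237.108 - 178.48.237.111) does not contain 178.48.237.102
  178.48.237.32/29 (178.48.237.32 - 178.48.237.39) does not contain 178.48.237.102
  178.48.233.64/26 (178.48.233.64 - 178.48.233.127) does not contain 178.48.237.102
  178.48.236.0/24 (178.48.236.0 - 178.48.236.255) does not contain 178.48.237.102
  178.48.248.0/21 (178.48.248.0 - 178.48.255.255) does not contain 178.48.237.102
  182.48.224.0/19 (182.48.224.0 - 182.48.255.255) does not contain 178.48.237.102
Longest matching prefix is /15 -> next hop Router Y.

Router Y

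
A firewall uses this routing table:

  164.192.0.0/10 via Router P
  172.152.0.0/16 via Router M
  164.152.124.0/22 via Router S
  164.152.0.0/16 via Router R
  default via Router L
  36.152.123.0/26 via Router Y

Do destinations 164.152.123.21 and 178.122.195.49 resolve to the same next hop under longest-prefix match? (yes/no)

164.152.123.21: longest match 164.152.0.0/16 -> Router R
178.122.195.49: longest match 0.0.0.0/0 -> Router L

no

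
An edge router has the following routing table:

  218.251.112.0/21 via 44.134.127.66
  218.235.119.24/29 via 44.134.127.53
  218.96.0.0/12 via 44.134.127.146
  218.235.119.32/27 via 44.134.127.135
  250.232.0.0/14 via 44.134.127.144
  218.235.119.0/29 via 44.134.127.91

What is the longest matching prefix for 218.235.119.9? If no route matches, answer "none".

none

218.235.119.9 is outside every listed prefix and there is no default route.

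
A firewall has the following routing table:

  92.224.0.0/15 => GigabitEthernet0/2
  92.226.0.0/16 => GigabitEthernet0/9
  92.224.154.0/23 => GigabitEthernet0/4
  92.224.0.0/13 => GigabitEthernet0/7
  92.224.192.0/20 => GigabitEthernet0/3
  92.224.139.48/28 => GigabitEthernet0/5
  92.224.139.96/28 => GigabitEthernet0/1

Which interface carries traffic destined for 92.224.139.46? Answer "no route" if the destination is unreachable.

GigabitEthernet0/2

Routes whose prefix contains 92.224.139.46:
  92.224.0.0/13 (92.224.0.0 - 92.231.255.255) -> GigabitEthernet0/7
  92.224.0.0/15 (92.224.0.0 - 92.225.255.255) -> GigabitEthernet0/2
More-specific entries that do NOT match:
  92.224.139.48/28 (92.224.139.48 - 92.224.139.63) does not contain 92.224.139.46
  92.224.139.96/28 (92.224.139.96 - 92.224.139.111) does not contain 92.224.139.46
  92.224.154.0/23 (92.224.154.0 - 92.224.155.255) does not contain 92.224.139.46
  92.224.192.0/20 (92.224.192.0 - 92.224.207.255) does not contain 92.224.139.46
  92.226.0.0/16 (92.226.0.0 - 92.226.255.255) does not contain 92.224.139.46
Longest matching prefix is /15 -> interface GigabitEthernet0/2.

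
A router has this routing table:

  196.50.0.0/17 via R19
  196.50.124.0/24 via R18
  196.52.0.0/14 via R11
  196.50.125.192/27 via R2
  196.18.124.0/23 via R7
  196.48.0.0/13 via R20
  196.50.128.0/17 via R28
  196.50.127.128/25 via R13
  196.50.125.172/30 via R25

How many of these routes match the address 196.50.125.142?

Prefixes containing 196.50.125.142:
  196.48.0.0/13 (196.48.0.0 - 196.55.255.255)
  196.50.0.0/17 (196.50.0.0 - 196.50.127.255)
Total matching entries: 2.

2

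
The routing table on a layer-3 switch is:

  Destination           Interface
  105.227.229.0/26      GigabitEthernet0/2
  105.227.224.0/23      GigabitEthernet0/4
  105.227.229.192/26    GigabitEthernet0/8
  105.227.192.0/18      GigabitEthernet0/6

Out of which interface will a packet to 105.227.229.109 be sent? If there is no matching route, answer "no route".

Routes whose prefix contains 105.227.229.109:
  105.227.192.0/18 (105.227.192.0 - 105.227.255.255) -> GigabitEthernet0/6
More-specific entries that do NOT match:
  105.227.229.0/26 (105.227.229.0 - 105.227.229.63) does not contain 105.227.229.109
  105.227.229.192/26 (105.227.229.192 - 105.227.229.255) does not contain 105.227.229.109
  105.227.224.0/23 (105.227.224.0 - 105.227.225.255) does not contain 105.227.229.109
Longest matching prefix is /18 -> interface GigabitEthernet0/6.

GigabitEthernet0/6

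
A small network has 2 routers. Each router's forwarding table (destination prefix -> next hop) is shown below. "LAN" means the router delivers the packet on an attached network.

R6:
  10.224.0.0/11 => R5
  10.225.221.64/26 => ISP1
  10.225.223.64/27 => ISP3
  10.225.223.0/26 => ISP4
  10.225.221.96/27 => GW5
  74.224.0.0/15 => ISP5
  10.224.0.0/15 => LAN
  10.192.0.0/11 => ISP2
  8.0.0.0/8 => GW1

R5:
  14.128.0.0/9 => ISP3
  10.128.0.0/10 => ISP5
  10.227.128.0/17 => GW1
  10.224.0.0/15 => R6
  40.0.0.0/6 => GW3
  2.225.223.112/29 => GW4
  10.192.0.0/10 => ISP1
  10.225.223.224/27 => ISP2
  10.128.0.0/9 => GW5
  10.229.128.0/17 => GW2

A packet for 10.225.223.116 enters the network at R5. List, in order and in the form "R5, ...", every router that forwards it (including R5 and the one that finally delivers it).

R5, R6

At R5: longest match for 10.225.223.116 is 10.224.0.0/15 -> R6
At R6: longest match for 10.225.223.116 is 10.224.0.0/15 -> LAN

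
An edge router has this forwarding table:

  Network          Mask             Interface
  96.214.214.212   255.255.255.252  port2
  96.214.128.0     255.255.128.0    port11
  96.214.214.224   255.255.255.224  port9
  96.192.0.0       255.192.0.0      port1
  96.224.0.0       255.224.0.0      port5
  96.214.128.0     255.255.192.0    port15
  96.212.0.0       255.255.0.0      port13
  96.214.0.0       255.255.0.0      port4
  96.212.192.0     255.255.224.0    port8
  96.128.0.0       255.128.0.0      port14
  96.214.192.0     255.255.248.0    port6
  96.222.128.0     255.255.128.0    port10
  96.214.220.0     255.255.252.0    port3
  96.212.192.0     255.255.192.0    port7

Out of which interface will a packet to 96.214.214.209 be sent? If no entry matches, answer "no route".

port11

Routes whose prefix contains 96.214.214.209:
  96.128.0.0/9 (96.128.0.0 - 96.255.255.255) -> port14
  96.192.0.0/10 (96.192.0.0 - 96.255.255.255) -> port1
  96.214.0.0/16 (96.214.0.0 - 96.214.255.255) -> port4
  96.214.128.0/17 (96.214.128.0 - 96.214.255.255) -> port11
More-specific entries that do NOT match:
  96.214.214.212/30 (96.214.214.212 - 96.214.214.215) does not contain 96.214.214.209
  96.214.214.224/27 (96.214.214.224 - 96.214.214.255) does not contain 96.214.214.209
  96.214.220.0/22 (96.214.220.0 - 96.214.223.255) does not contain 96.214.214.209
  96.214.192.0/21 (96.214.192.0 - 96.214.199.255) does not contain 96.214.214.209
  96.212.192.0/19 (96.212.192.0 - 96.212.223.255) does not contain 96.214.214.209
  96.214.128.0/18 (96.214.128.0 - 96.214.191.255) does not contain 96.214.214.209
  96.212.192.0/18 (96.212.192.0 - 96.212.255.255) does not contain 96.214.214.209
Longest matching prefix is /17 -> interface port11.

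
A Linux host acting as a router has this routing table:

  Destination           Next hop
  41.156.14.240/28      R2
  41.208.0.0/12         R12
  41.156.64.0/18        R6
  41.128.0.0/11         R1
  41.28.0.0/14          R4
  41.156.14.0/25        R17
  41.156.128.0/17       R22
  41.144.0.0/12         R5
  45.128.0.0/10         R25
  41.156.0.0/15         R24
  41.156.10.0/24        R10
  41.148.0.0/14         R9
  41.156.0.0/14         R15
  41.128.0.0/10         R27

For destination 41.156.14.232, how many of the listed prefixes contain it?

Prefixes containing 41.156.14.232:
  41.128.0.0/10 (41.128.0.0 - 41.191.255.255)
  41.128.0.0/11 (41.128.0.0 - 41.159.255.255)
  41.144.0.0/12 (41.144.0.0 - 41.159.255.255)
  41.156.0.0/14 (41.156.0.0 - 41.159.255.255)
  41.156.0.0/15 (41.156.0.0 - 41.157.255.255)
Total matching entries: 5.

5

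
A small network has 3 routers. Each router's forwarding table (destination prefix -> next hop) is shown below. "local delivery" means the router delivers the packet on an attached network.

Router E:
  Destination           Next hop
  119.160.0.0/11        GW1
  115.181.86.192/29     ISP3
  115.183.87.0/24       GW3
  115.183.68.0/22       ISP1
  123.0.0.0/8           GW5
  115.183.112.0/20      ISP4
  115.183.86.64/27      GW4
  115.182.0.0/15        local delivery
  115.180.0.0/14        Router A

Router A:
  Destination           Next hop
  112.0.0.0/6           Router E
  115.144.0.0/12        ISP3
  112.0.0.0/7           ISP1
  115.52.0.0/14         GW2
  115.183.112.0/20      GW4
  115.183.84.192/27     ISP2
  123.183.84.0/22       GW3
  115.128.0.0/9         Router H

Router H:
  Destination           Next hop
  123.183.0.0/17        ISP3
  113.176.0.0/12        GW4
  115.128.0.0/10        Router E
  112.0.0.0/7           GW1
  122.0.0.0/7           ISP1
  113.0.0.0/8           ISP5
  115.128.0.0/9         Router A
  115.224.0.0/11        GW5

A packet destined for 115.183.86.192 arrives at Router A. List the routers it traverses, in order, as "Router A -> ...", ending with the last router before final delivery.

Router A -> Router H -> Router E

At Router A: longest match for 115.183.86.192 is 115.128.0.0/9 -> Router H
At Router H: longest match for 115.183.86.192 is 115.128.0.0/10 -> Router E
At Router E: longest match for 115.183.86.192 is 115.182.0.0/15 -> local delivery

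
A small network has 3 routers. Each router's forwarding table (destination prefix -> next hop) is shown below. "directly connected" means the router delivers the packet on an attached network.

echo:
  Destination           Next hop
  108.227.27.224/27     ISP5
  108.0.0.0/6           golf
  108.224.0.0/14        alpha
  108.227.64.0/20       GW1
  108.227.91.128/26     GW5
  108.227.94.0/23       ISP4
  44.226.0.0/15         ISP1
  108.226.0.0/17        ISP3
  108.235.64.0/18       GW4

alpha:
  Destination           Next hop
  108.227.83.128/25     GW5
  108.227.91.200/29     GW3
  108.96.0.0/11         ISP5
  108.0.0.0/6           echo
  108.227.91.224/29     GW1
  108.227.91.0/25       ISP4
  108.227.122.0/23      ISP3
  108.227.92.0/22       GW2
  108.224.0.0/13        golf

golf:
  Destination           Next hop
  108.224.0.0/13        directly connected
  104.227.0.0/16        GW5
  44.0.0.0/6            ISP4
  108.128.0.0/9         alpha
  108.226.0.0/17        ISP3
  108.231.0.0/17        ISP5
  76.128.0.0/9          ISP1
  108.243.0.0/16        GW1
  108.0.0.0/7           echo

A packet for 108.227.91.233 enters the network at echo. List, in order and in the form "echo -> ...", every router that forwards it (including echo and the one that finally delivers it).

At echo: longest match for 108.227.91.233 is 108.224.0.0/14 -> alpha
At alpha: longest match for 108.227.91.233 is 108.224.0.0/13 -> golf
At golf: longest match for 108.227.91.233 is 108.224.0.0/13 -> directly connected

echo -> alpha -> golf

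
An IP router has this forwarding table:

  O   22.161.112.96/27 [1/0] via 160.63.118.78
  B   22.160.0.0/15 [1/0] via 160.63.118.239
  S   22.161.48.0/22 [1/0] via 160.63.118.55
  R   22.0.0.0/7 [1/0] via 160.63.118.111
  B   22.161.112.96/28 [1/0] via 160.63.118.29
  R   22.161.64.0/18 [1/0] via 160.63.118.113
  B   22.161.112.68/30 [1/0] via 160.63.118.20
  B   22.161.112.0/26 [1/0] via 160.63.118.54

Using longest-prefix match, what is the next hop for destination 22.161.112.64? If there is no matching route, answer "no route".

Routes whose prefix contains 22.161.112.64:
  22.0.0.0/7 (22.0.0.0 - 23.255.255.255) -> 160.63.118.111
  22.160.0.0/15 (22.160.0.0 - 22.161.255.255) -> 160.63.118.239
  22.161.64.0/18 (22.161.64.0 - 22.161.127.255) -> 160.63.118.113
More-specific entries that do NOT match:
  22.161.112.68/30 (22.161.112.68 - 22.161.112.71) does not contain 22.161.112.64
  22.161.112.96/28 (22.161.112.96 - 22.161.112.111) does not contain 22.161.112.64
  22.161.112.96/27 (22.161.112.96 - 22.161.112.127) does not contain 22.161.112.64
  22.161.112.0/26 (22.161.112.0 - 22.161.112.63) does not contain 22.161.112.64
  22.161.48.0/22 (22.161.48.0 - 22.161.51.255) does not contain 22.161.112.64
Longest matching prefix is /18 -> next hop 160.63.118.113.

160.63.118.113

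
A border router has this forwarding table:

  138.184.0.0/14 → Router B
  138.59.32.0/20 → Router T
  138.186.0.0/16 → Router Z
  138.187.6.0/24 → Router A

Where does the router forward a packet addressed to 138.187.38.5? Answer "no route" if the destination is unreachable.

Routes whose prefix contains 138.187.38.5:
  138.184.0.0/14 (138.184.0.0 - 138.187.255.255) -> Router B
More-specific entries that do NOT match:
  138.187.6.0/24 (138.187.6.0 - 138.187.6.255) does not contain 138.187.38.5
  138.59.32.0/20 (138.59.32.0 - 138.59.47.255) does not contain 138.187.38.5
  138.186.0.0/16 (138.186.0.0 - 138.186.255.255) does not contain 138.187.38.5
Longest matching prefix is /14 -> next hop Router B.

Router B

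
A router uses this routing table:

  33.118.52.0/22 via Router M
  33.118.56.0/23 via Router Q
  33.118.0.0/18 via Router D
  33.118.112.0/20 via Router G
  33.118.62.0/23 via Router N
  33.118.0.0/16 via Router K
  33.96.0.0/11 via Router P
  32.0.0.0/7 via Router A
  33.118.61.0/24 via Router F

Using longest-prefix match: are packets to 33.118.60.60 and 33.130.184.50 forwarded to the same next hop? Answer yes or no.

33.118.60.60: longest match 33.118.0.0/18 -> Router D
33.130.184.50: longest match 32.0.0.0/7 -> Router A

no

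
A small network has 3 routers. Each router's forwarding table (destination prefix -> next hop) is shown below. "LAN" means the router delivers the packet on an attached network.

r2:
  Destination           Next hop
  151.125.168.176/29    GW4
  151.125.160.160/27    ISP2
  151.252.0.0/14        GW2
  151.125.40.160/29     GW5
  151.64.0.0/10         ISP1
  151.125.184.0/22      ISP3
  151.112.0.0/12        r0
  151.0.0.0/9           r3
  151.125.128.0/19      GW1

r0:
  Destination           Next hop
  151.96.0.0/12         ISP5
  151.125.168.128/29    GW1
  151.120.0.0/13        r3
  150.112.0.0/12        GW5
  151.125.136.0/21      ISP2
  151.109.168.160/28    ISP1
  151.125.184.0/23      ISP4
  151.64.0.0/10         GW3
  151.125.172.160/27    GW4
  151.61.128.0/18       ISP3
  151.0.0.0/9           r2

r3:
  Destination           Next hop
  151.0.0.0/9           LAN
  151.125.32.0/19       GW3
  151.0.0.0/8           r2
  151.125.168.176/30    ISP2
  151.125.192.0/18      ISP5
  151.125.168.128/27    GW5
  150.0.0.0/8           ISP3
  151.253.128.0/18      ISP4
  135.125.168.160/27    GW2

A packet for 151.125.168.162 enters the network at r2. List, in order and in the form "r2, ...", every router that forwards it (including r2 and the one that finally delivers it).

r2, r0, r3

At r2: longest match for 151.125.168.162 is 151.112.0.0/12 -> r0
At r0: longest match for 151.125.168.162 is 151.120.0.0/13 -> r3
At r3: longest match for 151.125.168.162 is 151.0.0.0/9 -> LAN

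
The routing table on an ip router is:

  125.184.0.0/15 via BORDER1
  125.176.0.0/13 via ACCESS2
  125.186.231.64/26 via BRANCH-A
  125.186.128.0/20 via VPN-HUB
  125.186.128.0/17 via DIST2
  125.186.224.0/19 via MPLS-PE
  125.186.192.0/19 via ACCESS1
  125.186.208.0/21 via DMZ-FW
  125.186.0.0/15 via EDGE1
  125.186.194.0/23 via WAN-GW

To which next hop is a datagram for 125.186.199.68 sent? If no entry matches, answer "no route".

ACCESS1

Routes whose prefix contains 125.186.199.68:
  125.186.0.0/15 (125.186.0.0 - 125.187.255.255) -> EDGE1
  125.186.128.0/17 (125.186.128.0 - 125.186.255.255) -> DIST2
  125.186.192.0/19 (125.186.192.0 - 125.186.223.255) -> ACCESS1
More-specific entries that do NOT match:
  125.186.231.64/26 (125.186.231.64 - 125.186.231.127) does not contain 125.186.199.68
  125.186.194.0/23 (125.186.194.0 - 125.186.195.255) does not contain 125.186.199.68
  125.186.208.0/21 (125.186.208.0 - 125.186.215.255) does not contain 125.186.199.68
  125.186.128.0/20 (125.186.128.0 - 125.186.143.255) does not contain 125.186.199.68
Longest matching prefix is /19 -> next hop ACCESS1.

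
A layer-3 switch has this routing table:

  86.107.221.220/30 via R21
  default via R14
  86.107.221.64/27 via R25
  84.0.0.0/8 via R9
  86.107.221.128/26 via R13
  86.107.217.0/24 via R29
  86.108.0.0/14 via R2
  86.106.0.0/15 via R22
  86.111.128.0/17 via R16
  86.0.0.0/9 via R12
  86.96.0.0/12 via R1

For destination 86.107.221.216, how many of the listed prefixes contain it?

4

Prefixes containing 86.107.221.216:
  0.0.0.0/0 (default, matches everything)
  86.0.0.0/9 (86.0.0.0 - 86.127.255.255)
  86.96.0.0/12 (86.96.0.0 - 86.111.255.255)
  86.106.0.0/15 (86.106.0.0 - 86.107.255.255)
Total matching entries: 4.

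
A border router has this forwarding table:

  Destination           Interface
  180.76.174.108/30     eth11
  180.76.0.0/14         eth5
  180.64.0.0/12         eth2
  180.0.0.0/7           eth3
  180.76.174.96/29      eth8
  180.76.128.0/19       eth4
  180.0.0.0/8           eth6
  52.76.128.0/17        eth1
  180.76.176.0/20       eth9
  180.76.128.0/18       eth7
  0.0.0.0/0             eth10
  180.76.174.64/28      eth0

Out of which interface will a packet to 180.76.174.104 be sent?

Routes whose prefix contains 180.76.174.104:
  0.0.0.0/0 (default, matches everything) -> eth10
  180.0.0.0/7 (180.0.0.0 - 181.255.255.255) -> eth3
  180.0.0.0/8 (180.0.0.0 - 180.255.255.255) -> eth6
  180.64.0.0/12 (180.64.0.0 - 180.79.255.255) -> eth2
  180.76.0.0/14 (180.76.0.0 - 180.79.255.255) -> eth5
  180.76.128.0/18 (180.76.128.0 - 180.76.191.255) -> eth7
More-specific entries that do NOT match:
  180.76.174.108/30 (180.76.174.108 - 180.76.174.111) does not contain 180.76.174.104
  180.76.174.96/29 (180.76.174.96 - 180.76.174.103) does not contain 180.76.174.104
  180.76.174.64/28 (180.76.174.64 - 180.76.174.79) does not contain 180.76.174.104
  180.76.176.0/20 (180.76.176.0 - 180.76.191.255) does not contain 180.76.174.104
  180.76.128.0/19 (180.76.128.0 - 180.76.159.255) does not contain 180.76.174.104
Longest matching prefix is /18 -> interface eth7.

eth7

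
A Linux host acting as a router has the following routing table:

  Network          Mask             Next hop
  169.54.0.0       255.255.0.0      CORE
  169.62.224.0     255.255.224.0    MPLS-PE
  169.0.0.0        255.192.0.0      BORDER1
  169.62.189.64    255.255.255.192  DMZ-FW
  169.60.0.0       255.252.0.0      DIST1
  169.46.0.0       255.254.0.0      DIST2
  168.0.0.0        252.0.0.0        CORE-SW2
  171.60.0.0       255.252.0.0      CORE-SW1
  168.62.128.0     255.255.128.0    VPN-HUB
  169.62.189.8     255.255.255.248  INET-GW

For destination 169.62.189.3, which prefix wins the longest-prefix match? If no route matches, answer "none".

169.60.0.0/14

Entries matching 169.62.189.3:
  168.0.0.0/6 (168.0.0.0 - 171.255.255.255)
  169.0.0.0/10 (169.0.0.0 - 169.63.255.255)
  169.60.0.0/14 (169.60.0.0 - 169.63.255.255)
Most specific is 169.60.0.0/14.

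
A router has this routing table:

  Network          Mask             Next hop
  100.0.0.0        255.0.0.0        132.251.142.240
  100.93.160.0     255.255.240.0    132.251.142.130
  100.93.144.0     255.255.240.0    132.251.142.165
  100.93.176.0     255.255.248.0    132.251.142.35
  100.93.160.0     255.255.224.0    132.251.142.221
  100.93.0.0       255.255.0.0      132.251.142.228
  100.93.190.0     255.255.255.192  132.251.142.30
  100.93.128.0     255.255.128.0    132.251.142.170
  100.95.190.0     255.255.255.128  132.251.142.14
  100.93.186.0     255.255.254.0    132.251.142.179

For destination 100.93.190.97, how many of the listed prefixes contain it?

Prefixes containing 100.93.190.97:
  100.0.0.0/8 (100.0.0.0 - 100.255.255.255)
  100.93.0.0/16 (100.93.0.0 - 100.93.255.255)
  100.93.128.0/17 (100.93.128.0 - 100.93.255.255)
  100.93.160.0/19 (100.93.160.0 - 100.93.191.255)
Total matching entries: 4.

4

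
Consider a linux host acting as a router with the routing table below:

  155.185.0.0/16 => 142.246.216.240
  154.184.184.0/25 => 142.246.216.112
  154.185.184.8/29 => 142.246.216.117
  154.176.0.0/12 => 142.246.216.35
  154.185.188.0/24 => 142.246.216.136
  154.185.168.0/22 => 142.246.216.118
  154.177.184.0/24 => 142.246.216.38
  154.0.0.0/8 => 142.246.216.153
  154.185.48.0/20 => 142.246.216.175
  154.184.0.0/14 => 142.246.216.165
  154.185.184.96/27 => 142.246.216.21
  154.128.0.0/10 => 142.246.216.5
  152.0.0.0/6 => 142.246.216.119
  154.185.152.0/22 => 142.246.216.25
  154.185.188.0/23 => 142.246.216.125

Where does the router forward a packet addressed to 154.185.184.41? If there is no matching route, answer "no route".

142.246.216.165

Routes whose prefix contains 154.185.184.41:
  152.0.0.0/6 (152.0.0.0 - 155.255.255.255) -> 142.246.216.119
  154.0.0.0/8 (154.0.0.0 - 154.255.255.255) -> 142.246.216.153
  154.128.0.0/10 (154.128.0.0 - 154.191.255.255) -> 142.246.216.5
  154.176.0.0/12 (154.176.0.0 - 154.191.255.255) -> 142.246.216.35
  154.184.0.0/14 (154.184.0.0 - 154.187.255.255) -> 142.246.216.165
More-specific entries that do NOT match:
  154.185.184.8/29 (154.185.184.8 - 154.185.184.15) does not contain 154.185.184.41
  154.185.184.96/27 (154.185.184.96 - 154.185.184.127) does not contain 154.185.184.41
  154.184.184.0/25 (154.184.184.0 - 154.184.184.127) does not contain 154.185.184.41
  154.185.188.0/24 (154.185.188.0 - 154.185.188.255) does not contain 154.185.184.41
  154.177.184.0/24 (154.177.184.0 - 154.177.184.255) does not contain 154.185.184.41
  154.185.188.0/23 (154.185.188.0 - 154.185.189.255) does not contain 154.185.184.41
  154.185.168.0/22 (154.185.168.0 - 154.185.171.255) does not contain 154.185.184.41
  154.185.152.0/22 (154.185.152.0 - 154.185.155.255) does not contain 154.185.184.41
  154.185.48.0/20 (154.185.48.0 - 154.185.63.255) does not contain 154.185.184.41
  155.185.0.0/16 (155.185.0.0 - 155.185.255.255) does not contain 154.185.184.41
Longest matching prefix is /14 -> next hop 142.246.216.165.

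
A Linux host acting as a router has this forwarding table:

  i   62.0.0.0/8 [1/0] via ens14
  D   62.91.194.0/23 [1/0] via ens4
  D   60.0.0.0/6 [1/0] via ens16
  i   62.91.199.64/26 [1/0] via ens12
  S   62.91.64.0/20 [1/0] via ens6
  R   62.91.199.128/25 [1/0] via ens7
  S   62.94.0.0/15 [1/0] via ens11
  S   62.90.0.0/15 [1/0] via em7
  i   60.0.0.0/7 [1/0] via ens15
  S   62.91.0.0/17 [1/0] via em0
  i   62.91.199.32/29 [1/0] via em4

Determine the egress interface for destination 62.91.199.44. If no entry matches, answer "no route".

em7

Routes whose prefix contains 62.91.199.44:
  60.0.0.0/6 (60.0.0.0 - 63.255.255.255) -> ens16
  62.0.0.0/8 (62.0.0.0 - 62.255.255.255) -> ens14
  62.90.0.0/15 (62.90.0.0 - 62.91.255.255) -> em7
More-specific entries that do NOT match:
  62.91.199.32/29 (62.91.199.32 - 62.91.199.39) does not contain 62.91.199.44
  62.91.199.64/26 (62.91.199.64 - 62.91.199.127) does not contain 62.91.199.44
  62.91.199.128/25 (62.91.199.128 - 62.91.199.255) does not contain 62.91.199.44
  62.91.194.0/23 (62.91.194.0 - 62.91.195.255) does not contain 62.91.199.44
  62.91.64.0/20 (62.91.64.0 - 62.91.79.255) does not contain 62.91.199.44
  62.91.0.0/17 (62.91.0.0 - 62.91.127.255) does not contain 62.91.199.44
Longest matching prefix is /15 -> interface em7.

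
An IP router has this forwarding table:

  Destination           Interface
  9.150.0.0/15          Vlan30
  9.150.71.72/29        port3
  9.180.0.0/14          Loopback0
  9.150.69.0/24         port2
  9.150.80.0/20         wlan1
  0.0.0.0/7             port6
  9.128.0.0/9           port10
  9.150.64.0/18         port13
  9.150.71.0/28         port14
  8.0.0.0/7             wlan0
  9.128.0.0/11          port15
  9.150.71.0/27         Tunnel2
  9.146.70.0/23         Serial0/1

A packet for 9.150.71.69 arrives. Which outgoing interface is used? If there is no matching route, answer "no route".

Routes whose prefix contains 9.150.71.69:
  8.0.0.0/7 (8.0.0.0 - 9.255.255.255) -> wlan0
  9.128.0.0/9 (9.128.0.0 - 9.255.255.255) -> port10
  9.128.0.0/11 (9.128.0.0 - 9.159.255.255) -> port15
  9.150.0.0/15 (9.150.0.0 - 9.151.255.255) -> Vlan30
  9.150.64.0/18 (9.150.64.0 - 9.150.127.255) -> port13
More-specific entries that do NOT match:
  9.150.71.72/29 (9.150.71.72 - 9.150.71.79) does not contain 9.150.71.69
  9.150.71.0/28 (9.150.71.0 - 9.150.71.15) does not contain 9.150.71.69
  9.150.71.0/27 (9.150.71.0 - 9.150.71.31) does not contain 9.150.71.69
  9.150.69.0/24 (9.150.69.0 - 9.150.69.255) does not contain 9.150.71.69
  9.146.70.0/23 (9.146.70.0 - 9.146.71.255) does not contain 9.150.71.69
  9.150.80.0/20 (9.150.80.0 - 9.150.95.255) does not contain 9.150.71.69
Longest matching prefix is /18 -> interface port13.

port13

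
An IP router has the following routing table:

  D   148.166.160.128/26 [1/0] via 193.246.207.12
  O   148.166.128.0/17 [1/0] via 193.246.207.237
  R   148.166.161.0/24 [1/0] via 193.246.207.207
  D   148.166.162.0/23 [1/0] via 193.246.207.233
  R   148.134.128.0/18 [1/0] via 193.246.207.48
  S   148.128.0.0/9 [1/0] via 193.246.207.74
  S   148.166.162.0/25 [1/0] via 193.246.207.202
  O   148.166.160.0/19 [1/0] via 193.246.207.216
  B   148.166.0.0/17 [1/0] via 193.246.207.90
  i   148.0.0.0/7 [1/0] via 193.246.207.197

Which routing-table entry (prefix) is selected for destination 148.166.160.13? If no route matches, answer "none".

148.166.160.0/19

Entries matching 148.166.160.13:
  148.0.0.0/7 (148.0.0.0 - 149.255.255.255)
  148.128.0.0/9 (148.128.0.0 - 148.255.255.255)
  148.166.128.0/17 (148.166.128.0 - 148.166.255.255)
  148.166.160.0/19 (148.166.160.0 - 148.166.191.255)
Most specific is 148.166.160.0/19.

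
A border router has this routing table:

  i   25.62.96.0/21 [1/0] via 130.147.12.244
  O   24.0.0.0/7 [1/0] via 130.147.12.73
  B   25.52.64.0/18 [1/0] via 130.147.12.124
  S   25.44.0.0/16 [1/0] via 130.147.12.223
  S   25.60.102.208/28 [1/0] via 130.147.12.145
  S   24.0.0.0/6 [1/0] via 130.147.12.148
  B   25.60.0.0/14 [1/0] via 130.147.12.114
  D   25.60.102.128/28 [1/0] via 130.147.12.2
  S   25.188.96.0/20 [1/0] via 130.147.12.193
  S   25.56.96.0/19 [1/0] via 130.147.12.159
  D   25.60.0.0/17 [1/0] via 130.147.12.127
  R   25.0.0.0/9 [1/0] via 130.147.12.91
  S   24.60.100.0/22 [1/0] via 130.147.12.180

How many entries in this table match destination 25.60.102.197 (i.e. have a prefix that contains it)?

5

Prefixes containing 25.60.102.197:
  24.0.0.0/6 (24.0.0.0 - 27.255.255.255)
  24.0.0.0/7 (24.0.0.0 - 25.255.255.255)
  25.0.0.0/9 (25.0.0.0 - 25.127.255.255)
  25.60.0.0/14 (25.60.0.0 - 25.63.255.255)
  25.60.0.0/17 (25.60.0.0 - 25.60.127.255)
Total matching entries: 5.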